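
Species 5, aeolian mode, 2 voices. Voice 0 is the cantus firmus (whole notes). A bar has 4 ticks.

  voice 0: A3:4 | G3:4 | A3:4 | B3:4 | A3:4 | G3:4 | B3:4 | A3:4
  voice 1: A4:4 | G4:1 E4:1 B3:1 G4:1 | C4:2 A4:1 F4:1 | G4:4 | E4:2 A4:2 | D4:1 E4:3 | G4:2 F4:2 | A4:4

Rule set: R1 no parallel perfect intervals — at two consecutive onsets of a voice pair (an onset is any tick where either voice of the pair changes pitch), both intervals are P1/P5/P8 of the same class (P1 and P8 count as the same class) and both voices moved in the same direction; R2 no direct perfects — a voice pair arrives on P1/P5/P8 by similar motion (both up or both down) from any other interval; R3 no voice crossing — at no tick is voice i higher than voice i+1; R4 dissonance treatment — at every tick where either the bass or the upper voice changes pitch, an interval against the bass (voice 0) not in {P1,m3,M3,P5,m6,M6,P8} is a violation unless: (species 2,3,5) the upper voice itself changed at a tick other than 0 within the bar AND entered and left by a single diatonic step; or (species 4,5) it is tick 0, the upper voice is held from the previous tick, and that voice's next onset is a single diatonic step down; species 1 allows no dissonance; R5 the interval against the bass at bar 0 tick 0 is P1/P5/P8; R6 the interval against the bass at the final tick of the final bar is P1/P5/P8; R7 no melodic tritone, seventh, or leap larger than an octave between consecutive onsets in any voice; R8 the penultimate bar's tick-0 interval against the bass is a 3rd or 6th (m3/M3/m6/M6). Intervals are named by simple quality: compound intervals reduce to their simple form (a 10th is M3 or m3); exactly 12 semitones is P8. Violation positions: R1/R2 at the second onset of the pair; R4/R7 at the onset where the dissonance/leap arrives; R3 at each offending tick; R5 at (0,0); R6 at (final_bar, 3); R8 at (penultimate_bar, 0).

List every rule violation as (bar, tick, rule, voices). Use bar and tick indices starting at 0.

bar 0: v0=A3 v1=A4 downbeat P8
bar 1: v0=G3 v1=G4 downbeat P8
bar 2: v0=A3 v1=C4 downbeat m3
bar 3: v0=B3 v1=G4 downbeat m6
bar 4: v0=A3 v1=E4 downbeat P5
bar 5: v0=G3 v1=D4 downbeat P5
bar 6: v0=B3 v1=G4 downbeat m6
bar 7: v0=A3 v1=A4 downbeat P8
  -> R1 @ bar 1 tick 0 v(0, 1): A3/A4 P8 -> G3/G4 P8 similar
  -> R2 @ bar 4 tick 0 v(0, 1): B3/G4 m6 -> A3/E4 P5 similar
  -> R2 @ bar 5 tick 0 v(0, 1): A3/A4 P8 -> G3/D4 P5 similar
  -> R4 @ bar 6 tick 2 v(0, 1): B3/F4 TT untreated

(1, 0, R1, (0, 1))
(4, 0, R2, (0, 1))
(5, 0, R2, (0, 1))
(6, 2, R4, (0, 1))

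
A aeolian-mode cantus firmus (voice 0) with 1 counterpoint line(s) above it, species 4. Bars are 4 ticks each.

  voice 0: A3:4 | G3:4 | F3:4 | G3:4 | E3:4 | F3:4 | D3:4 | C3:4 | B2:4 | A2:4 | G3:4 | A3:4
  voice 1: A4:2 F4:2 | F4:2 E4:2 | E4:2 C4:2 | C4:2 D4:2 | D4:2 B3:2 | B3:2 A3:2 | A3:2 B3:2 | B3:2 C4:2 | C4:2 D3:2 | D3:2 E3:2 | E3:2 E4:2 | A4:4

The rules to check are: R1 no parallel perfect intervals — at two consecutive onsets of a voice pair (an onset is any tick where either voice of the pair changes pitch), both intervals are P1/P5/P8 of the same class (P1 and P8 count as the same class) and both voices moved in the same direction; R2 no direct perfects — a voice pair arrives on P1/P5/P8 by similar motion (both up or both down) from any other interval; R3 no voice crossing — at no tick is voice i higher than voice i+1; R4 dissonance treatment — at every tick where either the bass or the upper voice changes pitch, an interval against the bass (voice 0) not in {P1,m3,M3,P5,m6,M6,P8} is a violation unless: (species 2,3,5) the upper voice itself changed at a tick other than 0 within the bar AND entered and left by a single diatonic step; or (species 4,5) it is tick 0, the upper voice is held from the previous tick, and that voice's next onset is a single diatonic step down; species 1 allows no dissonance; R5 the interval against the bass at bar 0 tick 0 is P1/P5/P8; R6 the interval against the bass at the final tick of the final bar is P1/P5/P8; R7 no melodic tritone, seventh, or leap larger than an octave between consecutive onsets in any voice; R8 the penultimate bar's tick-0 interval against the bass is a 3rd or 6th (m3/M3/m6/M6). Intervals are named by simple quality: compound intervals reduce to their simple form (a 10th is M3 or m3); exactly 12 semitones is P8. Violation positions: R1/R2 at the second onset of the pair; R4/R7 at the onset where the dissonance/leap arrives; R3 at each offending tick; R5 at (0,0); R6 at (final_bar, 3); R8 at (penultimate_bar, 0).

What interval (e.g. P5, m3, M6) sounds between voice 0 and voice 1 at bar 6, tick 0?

P5

voice 0=D3 voice 1=A3 -> P5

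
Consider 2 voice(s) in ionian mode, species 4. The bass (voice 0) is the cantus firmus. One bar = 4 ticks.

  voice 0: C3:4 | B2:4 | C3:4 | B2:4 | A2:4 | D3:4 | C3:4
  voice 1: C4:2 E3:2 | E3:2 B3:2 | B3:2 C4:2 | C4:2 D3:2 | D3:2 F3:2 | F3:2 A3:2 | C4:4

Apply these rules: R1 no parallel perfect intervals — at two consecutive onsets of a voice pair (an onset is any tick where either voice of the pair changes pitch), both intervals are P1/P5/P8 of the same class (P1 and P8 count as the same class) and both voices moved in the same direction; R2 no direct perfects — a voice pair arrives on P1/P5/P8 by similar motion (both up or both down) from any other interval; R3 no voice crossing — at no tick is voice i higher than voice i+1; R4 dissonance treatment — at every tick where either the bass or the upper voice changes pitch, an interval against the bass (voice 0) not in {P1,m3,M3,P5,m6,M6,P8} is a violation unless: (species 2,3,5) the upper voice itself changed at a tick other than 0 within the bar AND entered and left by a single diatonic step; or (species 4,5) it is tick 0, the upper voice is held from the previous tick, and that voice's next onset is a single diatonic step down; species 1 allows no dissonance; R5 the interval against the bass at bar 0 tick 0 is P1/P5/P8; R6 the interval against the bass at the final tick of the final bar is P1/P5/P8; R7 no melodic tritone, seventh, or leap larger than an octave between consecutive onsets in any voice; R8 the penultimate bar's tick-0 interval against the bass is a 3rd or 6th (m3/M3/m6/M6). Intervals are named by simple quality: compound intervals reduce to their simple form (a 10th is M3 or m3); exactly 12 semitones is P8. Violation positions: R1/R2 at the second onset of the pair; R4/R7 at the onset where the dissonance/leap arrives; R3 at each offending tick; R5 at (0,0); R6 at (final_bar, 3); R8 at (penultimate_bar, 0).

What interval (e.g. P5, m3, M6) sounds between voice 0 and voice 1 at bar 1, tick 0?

voice 0=B2 voice 1=E3 -> P4

P4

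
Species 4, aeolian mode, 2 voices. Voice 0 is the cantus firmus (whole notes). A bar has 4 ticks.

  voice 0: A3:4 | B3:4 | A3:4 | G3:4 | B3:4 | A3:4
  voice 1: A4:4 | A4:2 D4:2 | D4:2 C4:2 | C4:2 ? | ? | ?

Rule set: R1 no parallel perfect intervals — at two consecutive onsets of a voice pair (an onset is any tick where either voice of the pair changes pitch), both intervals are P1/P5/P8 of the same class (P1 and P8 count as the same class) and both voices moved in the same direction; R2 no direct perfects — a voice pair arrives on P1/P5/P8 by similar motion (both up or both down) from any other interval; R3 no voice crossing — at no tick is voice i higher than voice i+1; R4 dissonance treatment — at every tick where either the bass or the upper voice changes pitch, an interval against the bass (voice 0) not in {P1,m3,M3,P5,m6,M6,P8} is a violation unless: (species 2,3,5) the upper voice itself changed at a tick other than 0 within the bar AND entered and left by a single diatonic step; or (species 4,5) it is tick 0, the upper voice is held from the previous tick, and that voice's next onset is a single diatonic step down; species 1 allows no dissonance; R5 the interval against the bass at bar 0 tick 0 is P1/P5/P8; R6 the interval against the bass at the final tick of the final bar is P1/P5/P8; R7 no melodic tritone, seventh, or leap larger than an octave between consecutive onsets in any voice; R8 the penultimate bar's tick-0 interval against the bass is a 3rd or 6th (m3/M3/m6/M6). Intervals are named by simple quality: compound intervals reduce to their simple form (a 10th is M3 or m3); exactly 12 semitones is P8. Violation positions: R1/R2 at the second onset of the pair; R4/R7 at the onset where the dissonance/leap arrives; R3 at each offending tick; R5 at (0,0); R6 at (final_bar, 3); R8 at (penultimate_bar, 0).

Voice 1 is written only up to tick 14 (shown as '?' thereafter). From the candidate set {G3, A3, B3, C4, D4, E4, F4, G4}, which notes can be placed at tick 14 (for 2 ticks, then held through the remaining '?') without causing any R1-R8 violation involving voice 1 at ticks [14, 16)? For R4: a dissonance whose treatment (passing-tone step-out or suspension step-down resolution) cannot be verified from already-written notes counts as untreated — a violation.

G3: legal
A3: violates R4
B3: legal
C4: legal
D4: legal
E4: legal
F4: violates R4
G4: legal

{B3, C4, D4, E4, G3, G4}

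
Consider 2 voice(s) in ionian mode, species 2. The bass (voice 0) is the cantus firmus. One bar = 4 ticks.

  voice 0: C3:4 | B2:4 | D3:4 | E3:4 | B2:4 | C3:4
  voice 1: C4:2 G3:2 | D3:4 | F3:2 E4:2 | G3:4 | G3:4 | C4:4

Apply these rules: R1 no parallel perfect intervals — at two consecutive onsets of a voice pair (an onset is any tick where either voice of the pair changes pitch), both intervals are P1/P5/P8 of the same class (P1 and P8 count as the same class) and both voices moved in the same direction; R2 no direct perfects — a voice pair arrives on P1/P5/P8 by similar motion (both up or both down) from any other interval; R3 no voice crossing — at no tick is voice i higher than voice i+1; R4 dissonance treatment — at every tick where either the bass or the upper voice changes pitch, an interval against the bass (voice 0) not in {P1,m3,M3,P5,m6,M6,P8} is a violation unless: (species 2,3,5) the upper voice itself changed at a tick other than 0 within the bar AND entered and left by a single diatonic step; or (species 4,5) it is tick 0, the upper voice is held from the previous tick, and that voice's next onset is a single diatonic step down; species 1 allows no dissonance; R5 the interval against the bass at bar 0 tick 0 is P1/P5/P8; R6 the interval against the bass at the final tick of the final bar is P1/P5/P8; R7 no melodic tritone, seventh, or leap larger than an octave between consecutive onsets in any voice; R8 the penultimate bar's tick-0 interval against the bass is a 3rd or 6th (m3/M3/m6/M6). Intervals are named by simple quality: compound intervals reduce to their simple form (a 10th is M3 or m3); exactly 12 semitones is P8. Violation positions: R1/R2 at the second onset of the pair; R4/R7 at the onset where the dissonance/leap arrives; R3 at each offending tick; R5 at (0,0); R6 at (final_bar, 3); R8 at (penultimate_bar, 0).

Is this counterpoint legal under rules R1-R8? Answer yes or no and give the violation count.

bar 0: v0=C3 v1=C4 (P8)
bar 1: v0=B2 v1=D3 (m3)
bar 2: v0=D3 v1=F3 (m3)
bar 3: v0=E3 v1=G3 (m3)
bar 4: v0=B2 v1=G3 (m6)
bar 5: v0=C3 v1=C4 (P8)
  R4 @ bar2.2: D3/E4 M2 untreated
  R7 @ bar2.2: F3->E4 leap 11st
  R2 @ bar5.0: B2/G3 m6 -> C3/C4 P8 similar

No (3 violations)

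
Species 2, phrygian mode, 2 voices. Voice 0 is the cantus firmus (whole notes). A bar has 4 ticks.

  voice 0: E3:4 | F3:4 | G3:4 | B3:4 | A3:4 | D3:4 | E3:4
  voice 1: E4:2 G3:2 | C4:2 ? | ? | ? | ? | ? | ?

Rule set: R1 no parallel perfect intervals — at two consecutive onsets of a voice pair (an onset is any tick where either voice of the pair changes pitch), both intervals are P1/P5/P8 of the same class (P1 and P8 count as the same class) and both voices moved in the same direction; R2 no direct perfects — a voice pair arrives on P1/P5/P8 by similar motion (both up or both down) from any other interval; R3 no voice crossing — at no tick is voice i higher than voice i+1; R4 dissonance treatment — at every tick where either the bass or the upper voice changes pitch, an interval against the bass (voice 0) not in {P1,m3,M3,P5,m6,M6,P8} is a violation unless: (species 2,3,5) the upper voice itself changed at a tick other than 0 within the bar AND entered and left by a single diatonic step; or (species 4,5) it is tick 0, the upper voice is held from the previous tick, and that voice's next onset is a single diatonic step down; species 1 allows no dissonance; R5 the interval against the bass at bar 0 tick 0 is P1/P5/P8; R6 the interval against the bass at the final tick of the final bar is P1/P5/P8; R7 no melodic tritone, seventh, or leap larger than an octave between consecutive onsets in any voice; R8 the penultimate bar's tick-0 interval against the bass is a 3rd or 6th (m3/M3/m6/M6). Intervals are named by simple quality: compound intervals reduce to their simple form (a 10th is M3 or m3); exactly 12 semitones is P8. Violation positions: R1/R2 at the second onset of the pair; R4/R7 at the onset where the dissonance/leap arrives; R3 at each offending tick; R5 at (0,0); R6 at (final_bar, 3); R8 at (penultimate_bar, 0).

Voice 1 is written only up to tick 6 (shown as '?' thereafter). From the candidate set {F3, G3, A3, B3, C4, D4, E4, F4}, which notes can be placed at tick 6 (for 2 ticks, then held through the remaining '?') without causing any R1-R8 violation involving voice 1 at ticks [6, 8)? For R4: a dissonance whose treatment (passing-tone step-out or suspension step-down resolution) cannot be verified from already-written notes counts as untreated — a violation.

F3: legal
G3: violates R4
A3: legal
B3: violates R4
C4: legal
D4: legal
E4: violates R4
F4: legal

{A3, C4, D4, F3, F4}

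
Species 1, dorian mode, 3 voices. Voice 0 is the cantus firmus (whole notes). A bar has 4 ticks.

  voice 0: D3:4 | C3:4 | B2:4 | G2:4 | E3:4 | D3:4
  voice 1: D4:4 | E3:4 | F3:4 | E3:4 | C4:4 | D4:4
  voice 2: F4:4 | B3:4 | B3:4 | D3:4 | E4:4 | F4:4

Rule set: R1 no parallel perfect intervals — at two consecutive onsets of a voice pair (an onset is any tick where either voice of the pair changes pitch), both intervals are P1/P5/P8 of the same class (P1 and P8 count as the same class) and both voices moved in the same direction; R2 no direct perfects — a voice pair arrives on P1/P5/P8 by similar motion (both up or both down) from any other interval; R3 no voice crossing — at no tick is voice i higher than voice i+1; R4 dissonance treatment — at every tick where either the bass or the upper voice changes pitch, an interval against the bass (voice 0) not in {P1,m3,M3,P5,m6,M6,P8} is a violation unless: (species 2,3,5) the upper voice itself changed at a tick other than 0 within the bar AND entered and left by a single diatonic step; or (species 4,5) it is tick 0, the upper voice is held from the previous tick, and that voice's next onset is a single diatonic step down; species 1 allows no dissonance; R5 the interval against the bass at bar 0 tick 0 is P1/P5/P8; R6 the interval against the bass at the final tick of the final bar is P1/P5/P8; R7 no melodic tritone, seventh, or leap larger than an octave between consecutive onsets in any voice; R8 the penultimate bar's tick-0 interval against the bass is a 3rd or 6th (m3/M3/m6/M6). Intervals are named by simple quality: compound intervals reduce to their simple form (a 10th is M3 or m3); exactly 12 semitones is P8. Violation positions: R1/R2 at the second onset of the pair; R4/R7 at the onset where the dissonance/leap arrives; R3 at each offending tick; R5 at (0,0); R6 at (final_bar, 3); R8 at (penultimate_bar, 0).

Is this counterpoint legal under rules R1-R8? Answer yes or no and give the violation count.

No (15 violations)

bar 0: v0=D3 v1=D4 v2=F4 (m3)
bar 1: v0=C3 v1=E3 v2=B3 (M7)
bar 2: v0=B2 v1=F3 v2=B3 (P8)
bar 3: v0=G2 v1=E3 v2=D3 (P5)
bar 4: v0=E3 v1=C4 v2=E4 (P8)
bar 5: v0=D3 v1=D4 v2=F4 (m3)
  R5 @ bar0.0: opens on m3
  R2 @ bar1.0: D4/F4 m3 -> E3/B3 P5 similar
  R4 @ bar1.0: C3/B3 M7 untreated
  R7 @ bar1.0: D4->E3 leap 10st
  R7 @ bar1.0: F4->B3 leap 6st
  R4 @ bar2.0: B2/F3 TT untreated
  R2 @ bar3.0: B2/B3 P8 -> G2/D3 P5 similar
  R3 @ bar3.0: E3 above D3
  R3 @ bar3.1: E3 above D3
  R3 @ bar3.2: E3 above D3
  R3 @ bar3.3: E3 above D3
  R2 @ bar4.0: G2/D3 P5 -> E3/E4 P8 similar
  R7 @ bar4.0: D3->E4 leap 14st
  R8 @ bar4.0: penult P8 not 3rd/6th
  R6 @ bar5.3: closes on m3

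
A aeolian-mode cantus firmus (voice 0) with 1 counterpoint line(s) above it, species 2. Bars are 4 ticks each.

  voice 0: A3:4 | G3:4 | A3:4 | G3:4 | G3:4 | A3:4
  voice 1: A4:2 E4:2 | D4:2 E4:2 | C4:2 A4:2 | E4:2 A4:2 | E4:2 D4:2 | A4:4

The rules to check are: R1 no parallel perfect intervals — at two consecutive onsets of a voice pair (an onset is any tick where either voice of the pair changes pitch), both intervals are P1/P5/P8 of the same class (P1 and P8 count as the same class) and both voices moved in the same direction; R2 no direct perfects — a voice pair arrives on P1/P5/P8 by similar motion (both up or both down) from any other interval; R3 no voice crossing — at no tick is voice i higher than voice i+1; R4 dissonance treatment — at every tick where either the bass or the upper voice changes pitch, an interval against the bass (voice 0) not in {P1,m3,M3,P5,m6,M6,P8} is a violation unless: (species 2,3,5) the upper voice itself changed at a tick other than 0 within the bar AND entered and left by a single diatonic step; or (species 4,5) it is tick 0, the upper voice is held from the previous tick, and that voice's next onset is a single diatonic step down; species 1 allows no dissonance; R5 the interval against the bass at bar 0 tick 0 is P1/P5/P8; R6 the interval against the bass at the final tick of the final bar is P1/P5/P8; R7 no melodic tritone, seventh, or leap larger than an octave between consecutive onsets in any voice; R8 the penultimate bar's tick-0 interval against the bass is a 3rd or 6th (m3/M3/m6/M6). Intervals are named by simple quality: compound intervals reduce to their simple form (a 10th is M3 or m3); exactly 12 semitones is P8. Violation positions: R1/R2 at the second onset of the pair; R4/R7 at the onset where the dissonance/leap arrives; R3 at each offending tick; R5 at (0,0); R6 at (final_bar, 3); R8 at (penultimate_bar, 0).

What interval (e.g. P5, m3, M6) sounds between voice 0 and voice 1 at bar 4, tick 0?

voice 0=G3 voice 1=E4 -> M6

M6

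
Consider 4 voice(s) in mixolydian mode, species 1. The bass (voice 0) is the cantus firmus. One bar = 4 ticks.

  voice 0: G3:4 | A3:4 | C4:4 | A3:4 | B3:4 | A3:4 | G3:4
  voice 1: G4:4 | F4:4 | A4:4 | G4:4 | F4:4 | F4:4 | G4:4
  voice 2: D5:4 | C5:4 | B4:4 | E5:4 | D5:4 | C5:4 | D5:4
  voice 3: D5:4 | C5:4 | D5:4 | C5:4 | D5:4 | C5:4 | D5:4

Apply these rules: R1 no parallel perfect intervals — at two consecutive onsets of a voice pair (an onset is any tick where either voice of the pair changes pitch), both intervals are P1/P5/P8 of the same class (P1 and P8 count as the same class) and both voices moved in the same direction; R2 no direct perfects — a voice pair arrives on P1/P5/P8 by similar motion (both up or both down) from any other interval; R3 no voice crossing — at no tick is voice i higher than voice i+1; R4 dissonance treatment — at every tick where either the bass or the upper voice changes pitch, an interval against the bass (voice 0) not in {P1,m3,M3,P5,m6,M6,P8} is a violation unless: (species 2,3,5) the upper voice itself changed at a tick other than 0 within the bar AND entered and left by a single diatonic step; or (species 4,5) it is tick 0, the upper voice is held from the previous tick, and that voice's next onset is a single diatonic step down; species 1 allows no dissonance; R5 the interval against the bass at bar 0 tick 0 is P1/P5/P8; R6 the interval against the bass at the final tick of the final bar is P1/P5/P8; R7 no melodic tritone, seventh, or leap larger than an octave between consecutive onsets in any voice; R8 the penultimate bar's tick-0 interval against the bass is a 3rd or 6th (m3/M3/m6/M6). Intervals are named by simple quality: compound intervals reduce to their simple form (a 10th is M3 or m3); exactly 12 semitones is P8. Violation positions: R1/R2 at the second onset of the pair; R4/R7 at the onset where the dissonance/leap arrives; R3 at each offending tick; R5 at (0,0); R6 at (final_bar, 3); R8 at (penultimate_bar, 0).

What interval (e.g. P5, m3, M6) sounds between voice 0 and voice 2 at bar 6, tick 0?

P5

voice 0=G3 voice 2=D5 -> P5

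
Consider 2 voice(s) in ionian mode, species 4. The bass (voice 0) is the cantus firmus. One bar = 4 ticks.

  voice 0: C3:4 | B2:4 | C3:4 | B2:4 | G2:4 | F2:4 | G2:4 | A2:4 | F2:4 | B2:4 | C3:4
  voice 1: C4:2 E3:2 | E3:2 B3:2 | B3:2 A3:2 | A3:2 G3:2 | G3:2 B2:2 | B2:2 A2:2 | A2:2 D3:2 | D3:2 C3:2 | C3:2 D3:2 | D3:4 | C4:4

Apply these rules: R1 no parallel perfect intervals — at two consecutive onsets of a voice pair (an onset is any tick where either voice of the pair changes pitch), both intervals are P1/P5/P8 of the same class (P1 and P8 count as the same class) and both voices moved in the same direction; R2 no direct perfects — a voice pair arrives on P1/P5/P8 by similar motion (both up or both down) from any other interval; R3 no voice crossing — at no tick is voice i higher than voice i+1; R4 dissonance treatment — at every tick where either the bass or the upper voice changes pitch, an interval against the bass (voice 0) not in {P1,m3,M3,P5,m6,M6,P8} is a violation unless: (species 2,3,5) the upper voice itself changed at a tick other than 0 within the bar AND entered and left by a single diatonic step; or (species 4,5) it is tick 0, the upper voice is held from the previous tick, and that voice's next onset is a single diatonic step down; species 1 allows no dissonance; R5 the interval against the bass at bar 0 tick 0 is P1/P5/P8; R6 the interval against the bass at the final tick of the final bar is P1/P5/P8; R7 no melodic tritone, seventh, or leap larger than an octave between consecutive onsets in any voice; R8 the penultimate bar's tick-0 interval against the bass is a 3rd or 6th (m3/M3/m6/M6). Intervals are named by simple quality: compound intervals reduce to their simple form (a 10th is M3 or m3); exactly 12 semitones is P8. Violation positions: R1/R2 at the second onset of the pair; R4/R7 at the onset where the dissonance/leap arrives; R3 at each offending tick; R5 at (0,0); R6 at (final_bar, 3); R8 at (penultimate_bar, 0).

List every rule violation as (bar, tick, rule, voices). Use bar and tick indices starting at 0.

(1, 0, R4, (0, 1))
(6, 0, R4, (0, 1))
(9, 0, R7, (0,))
(10, 0, R2, (0, 1))
(10, 0, R7, (1,))

bar 0: v0=C3 v1=C4 downbeat P8
bar 1: v0=B2 v1=E3 downbeat P4
bar 2: v0=C3 v1=B3 downbeat M7
bar 3: v0=B2 v1=A3 downbeat m7
bar 4: v0=G2 v1=G3 downbeat P8
bar 5: v0=F2 v1=B2 downbeat TT
bar 6: v0=G2 v1=A2 downbeat M2
bar 7: v0=A2 v1=D3 downbeat P4
bar 8: v0=F2 v1=C3 downbeat P5
bar 9: v0=B2 v1=D3 downbeat m3
bar 10: v0=C3 v1=C4 downbeat P8
  -> R4 @ bar 1 tick 0 v(0, 1): B2/E3 P4 untreated
  -> R4 @ bar 6 tick 0 v(0, 1): G2/A2 M2 untreated
  -> R7 @ bar 9 tick 0 v(0,): F2->B2 leap 6st
  -> R2 @ bar 10 tick 0 v(0, 1): B2/D3 m3 -> C3/C4 P8 similar
  -> R7 @ bar 10 tick 0 v(1,): D3->C4 leap 10st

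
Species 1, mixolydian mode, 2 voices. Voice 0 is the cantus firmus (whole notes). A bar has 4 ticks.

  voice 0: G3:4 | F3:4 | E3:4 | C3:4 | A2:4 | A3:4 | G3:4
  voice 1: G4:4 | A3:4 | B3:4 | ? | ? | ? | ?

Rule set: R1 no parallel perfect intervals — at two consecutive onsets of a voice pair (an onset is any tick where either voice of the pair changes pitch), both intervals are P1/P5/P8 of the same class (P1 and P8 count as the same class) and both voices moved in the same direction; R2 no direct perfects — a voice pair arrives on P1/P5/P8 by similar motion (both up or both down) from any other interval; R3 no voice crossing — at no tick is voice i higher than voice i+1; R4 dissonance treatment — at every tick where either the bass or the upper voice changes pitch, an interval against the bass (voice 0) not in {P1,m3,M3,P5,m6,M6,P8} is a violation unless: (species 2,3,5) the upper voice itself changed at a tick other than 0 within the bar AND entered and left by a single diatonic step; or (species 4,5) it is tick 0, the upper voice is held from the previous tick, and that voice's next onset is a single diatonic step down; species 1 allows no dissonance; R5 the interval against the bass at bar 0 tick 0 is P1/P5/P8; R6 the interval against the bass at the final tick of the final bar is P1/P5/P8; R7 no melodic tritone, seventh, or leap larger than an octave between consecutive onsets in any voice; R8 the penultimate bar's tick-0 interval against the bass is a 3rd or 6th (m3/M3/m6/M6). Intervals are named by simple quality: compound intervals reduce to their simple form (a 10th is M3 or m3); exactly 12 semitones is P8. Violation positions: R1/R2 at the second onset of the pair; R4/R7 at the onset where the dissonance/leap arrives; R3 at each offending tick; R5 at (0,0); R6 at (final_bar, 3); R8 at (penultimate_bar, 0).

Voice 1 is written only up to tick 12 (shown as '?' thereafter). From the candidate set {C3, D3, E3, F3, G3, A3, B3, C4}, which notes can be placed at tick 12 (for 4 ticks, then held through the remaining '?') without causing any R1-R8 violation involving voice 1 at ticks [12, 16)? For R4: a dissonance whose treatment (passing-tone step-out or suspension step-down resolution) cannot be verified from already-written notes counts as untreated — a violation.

{A3, C4, E3}

C3: violates R2,R7
D3: violates R4
E3: legal
F3: violates R4,R7
G3: violates R1
A3: legal
B3: violates R4
C4: legal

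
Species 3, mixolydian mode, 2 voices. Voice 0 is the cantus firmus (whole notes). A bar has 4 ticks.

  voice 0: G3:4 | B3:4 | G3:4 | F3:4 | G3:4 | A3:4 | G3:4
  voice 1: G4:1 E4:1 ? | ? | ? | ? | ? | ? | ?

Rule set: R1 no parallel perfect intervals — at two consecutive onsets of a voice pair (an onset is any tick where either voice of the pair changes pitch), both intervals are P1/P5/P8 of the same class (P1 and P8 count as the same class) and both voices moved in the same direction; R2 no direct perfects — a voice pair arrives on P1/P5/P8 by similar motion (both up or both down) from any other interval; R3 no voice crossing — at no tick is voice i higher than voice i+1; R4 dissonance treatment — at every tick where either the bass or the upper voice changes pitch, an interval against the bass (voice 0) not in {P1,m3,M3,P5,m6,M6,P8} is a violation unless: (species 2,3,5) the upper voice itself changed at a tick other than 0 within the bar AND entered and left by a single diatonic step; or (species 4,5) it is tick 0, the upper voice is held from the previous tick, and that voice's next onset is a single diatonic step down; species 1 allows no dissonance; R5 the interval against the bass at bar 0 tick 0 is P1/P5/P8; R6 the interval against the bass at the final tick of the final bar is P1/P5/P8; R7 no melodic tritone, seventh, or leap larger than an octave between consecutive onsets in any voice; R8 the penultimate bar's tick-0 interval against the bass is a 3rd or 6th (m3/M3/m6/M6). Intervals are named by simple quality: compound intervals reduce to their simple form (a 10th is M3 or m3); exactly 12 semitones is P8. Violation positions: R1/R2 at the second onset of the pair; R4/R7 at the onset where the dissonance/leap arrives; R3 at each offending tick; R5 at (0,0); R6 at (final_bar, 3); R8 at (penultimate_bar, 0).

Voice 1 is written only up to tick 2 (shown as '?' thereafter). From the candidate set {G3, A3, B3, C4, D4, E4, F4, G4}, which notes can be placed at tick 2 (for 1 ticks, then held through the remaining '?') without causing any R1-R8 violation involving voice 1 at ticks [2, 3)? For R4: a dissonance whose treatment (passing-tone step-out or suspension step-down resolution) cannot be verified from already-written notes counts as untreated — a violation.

G3: legal
A3: violates R4
B3: legal
C4: violates R4
D4: legal
E4: legal
F4: violates R4
G4: legal

{B3, D4, E4, G3, G4}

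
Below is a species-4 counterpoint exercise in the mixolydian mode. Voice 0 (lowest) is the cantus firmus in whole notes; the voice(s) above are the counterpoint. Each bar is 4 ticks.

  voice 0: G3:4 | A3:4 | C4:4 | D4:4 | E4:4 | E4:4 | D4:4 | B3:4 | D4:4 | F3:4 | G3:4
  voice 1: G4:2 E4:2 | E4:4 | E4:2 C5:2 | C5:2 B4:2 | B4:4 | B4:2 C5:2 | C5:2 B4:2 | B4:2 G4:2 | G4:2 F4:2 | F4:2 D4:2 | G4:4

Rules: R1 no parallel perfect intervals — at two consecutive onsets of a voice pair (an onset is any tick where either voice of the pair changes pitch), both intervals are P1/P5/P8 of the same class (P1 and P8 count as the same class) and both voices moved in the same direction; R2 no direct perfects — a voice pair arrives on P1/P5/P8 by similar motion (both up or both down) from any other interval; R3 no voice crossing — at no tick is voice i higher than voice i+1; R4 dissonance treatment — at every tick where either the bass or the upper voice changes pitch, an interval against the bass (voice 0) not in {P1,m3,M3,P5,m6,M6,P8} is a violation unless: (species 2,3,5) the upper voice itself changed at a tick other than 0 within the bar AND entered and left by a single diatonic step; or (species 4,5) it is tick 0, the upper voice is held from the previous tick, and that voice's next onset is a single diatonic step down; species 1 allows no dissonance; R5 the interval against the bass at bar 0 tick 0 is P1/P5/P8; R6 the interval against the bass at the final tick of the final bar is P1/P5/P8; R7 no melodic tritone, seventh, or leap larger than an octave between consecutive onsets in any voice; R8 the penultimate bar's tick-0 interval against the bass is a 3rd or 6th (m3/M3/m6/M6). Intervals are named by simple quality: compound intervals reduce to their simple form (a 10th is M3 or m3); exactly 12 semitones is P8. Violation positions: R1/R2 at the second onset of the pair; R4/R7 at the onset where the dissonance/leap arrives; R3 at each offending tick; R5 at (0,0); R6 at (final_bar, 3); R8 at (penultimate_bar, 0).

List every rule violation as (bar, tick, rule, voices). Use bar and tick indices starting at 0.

bar 0: v0=G3 v1=G4 downbeat P8
bar 1: v0=A3 v1=E4 downbeat P5
bar 2: v0=C4 v1=E4 downbeat M3
bar 3: v0=D4 v1=C5 downbeat m7
bar 4: v0=E4 v1=B4 downbeat P5
bar 5: v0=E4 v1=B4 downbeat P5
bar 6: v0=D4 v1=C5 downbeat m7
bar 7: v0=B3 v1=B4 downbeat P8
bar 8: v0=D4 v1=G4 downbeat P4
bar 9: v0=F3 v1=F4 downbeat P8
bar 10: v0=G3 v1=G4 downbeat P8
  -> R8 @ bar 9 tick 0 v(0, 1): penult P8 not 3rd/6th
  -> R2 @ bar 10 tick 0 v(0, 1): F3/D4 M6 -> G3/G4 P8 similar

(9, 0, R8, (0, 1))
(10, 0, R2, (0, 1))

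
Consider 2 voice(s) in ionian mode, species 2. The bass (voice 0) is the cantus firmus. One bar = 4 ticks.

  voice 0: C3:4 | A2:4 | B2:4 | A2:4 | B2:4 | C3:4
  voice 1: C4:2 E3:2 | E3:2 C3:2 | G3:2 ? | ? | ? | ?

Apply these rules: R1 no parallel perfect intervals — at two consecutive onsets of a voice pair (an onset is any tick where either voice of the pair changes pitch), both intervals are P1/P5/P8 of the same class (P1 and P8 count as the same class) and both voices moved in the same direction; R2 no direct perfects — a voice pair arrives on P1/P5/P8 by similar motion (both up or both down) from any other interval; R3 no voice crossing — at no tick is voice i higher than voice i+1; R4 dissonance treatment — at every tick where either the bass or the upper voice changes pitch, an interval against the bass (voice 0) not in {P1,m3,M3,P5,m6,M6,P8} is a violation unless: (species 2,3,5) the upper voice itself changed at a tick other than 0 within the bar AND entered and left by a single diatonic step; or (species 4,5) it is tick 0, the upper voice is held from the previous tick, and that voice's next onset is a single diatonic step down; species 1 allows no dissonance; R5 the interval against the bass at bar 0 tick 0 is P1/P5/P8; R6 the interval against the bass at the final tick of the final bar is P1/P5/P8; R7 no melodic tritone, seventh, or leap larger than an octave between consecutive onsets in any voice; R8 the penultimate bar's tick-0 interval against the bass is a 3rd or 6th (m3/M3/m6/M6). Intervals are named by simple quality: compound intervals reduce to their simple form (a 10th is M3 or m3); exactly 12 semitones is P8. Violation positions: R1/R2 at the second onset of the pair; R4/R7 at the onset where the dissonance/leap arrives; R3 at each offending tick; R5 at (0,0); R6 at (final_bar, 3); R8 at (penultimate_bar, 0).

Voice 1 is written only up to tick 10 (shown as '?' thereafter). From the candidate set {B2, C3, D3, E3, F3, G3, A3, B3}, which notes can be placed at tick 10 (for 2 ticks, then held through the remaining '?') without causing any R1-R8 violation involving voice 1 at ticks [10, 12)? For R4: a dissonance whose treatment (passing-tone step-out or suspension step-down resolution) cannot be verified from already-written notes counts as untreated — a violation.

{B2, B3, D3, G3}

B2: legal
C3: violates R4
D3: legal
E3: violates R4
F3: violates R4
G3: legal
A3: violates R4
B3: legal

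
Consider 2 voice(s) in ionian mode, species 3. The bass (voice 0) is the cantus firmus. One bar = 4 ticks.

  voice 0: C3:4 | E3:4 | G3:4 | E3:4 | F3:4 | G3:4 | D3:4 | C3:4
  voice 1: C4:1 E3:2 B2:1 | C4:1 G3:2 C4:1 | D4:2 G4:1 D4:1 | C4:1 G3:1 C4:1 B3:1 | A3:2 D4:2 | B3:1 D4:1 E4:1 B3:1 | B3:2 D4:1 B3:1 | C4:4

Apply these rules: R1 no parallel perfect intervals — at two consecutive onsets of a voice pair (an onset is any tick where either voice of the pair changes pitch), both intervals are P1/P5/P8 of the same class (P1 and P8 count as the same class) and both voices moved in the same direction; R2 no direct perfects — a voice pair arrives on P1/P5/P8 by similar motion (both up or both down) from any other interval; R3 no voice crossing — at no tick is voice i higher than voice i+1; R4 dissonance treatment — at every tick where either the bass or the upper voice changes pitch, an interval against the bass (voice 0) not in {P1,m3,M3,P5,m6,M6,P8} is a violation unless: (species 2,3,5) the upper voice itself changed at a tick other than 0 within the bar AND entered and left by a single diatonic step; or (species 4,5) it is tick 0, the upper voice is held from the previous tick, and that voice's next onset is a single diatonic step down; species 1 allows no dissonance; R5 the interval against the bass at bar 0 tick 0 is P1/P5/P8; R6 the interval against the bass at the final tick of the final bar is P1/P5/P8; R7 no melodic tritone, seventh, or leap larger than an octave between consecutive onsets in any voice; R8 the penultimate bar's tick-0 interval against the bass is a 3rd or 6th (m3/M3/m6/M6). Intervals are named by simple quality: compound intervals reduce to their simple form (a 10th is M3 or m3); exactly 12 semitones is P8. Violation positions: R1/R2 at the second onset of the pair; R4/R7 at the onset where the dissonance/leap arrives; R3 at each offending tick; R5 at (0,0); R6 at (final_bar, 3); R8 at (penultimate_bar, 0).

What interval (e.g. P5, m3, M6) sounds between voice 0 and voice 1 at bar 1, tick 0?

m6

voice 0=E3 voice 1=C4 -> m6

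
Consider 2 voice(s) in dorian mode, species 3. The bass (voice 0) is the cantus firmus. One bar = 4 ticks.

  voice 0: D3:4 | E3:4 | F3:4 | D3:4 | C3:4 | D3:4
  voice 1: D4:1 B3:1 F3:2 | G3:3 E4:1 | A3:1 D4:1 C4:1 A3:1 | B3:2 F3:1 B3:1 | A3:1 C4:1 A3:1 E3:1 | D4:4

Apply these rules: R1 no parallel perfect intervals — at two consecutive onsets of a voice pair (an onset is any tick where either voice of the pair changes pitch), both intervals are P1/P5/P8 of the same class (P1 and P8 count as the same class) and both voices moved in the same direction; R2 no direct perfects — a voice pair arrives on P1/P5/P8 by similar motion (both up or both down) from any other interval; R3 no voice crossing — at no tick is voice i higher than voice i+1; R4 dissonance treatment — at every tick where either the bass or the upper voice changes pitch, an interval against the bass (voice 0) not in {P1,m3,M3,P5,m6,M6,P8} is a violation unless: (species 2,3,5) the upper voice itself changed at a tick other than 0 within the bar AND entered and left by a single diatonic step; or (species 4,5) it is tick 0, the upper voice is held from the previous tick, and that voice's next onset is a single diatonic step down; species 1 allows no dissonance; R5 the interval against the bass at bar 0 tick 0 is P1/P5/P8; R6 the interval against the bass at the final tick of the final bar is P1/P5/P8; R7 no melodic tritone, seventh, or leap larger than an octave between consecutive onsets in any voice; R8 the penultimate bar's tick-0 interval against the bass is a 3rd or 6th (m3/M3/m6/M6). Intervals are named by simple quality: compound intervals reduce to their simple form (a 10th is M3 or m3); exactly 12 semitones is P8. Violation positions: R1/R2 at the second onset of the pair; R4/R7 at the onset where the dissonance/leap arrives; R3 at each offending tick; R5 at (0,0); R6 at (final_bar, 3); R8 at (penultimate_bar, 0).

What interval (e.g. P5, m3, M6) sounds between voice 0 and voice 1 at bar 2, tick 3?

M3

voice 0=F3 voice 1=A3 -> M3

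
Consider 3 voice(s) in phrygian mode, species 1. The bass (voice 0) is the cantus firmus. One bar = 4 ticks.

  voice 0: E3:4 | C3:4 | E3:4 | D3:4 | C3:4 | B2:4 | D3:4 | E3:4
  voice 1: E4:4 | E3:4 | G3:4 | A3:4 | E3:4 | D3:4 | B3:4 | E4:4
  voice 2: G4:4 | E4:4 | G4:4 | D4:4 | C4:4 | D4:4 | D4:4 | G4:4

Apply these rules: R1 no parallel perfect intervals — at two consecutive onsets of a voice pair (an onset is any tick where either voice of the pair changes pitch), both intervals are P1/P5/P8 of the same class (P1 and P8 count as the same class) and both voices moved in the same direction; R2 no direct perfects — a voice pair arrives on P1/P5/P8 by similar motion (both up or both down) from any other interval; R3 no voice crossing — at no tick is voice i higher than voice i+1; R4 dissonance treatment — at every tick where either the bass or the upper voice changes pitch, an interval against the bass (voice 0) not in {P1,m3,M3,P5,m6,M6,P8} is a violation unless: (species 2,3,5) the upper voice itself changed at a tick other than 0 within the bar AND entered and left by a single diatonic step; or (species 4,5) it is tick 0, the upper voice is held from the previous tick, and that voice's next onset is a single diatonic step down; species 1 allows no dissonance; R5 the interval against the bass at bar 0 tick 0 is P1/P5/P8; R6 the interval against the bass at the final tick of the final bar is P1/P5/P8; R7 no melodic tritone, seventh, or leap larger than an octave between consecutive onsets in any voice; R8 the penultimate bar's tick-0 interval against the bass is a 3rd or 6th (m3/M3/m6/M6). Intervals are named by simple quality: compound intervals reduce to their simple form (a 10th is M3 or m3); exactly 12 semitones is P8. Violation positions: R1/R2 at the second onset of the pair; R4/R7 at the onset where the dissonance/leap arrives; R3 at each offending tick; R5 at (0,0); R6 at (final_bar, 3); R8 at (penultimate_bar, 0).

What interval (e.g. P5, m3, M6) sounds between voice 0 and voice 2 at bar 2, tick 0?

m3

voice 0=E3 voice 2=G4 -> m3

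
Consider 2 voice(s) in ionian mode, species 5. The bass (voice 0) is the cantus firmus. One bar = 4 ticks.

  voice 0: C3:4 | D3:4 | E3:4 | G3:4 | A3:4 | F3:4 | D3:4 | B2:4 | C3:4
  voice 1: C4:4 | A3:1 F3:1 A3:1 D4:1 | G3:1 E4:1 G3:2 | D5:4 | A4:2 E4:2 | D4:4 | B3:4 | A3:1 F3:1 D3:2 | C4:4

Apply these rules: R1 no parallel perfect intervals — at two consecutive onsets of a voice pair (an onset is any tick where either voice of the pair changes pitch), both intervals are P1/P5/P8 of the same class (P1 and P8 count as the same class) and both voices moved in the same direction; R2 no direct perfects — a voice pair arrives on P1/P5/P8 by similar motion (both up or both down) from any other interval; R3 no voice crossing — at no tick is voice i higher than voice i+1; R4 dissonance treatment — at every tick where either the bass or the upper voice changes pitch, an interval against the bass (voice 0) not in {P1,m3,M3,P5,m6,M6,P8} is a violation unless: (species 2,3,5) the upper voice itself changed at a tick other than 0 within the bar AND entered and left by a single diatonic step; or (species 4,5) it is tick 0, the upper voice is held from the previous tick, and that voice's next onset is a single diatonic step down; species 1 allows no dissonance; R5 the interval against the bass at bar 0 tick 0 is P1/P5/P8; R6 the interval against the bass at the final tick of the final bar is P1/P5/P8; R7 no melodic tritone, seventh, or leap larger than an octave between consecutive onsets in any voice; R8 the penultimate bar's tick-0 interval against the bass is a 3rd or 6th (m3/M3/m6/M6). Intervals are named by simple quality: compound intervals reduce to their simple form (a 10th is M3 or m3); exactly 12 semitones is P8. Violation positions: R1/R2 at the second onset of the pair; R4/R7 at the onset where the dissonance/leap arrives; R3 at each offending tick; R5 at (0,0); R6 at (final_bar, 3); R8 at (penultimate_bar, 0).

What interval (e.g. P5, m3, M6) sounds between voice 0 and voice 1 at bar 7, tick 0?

voice 0=B2 voice 1=A3 -> m7

m7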